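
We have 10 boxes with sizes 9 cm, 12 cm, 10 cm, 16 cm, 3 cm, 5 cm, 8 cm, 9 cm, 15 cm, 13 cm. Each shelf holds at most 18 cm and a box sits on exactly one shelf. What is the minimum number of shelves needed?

6

Total = 16 + 15 + 13 + 12 + 10 + 9 + 9 + 8 + 5 + 3 = 100 cm.
Lower bound: ⌈100/18⌉ = 6 shelves.
A packing using 6 shelves:
  shelf 1: 16 = 16
  shelf 2: 15 + 3 = 18
  shelf 3: 13 + 5 = 18
  shelf 4: 12 = 12
  shelf 5: 10 + 8 = 18
  shelf 6: 9 + 9 = 18
This matches the lower bound, so 6 is optimal.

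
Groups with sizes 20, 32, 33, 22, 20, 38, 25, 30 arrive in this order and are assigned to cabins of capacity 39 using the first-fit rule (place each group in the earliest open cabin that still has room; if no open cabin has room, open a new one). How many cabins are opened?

8

  20 → cabin 1 (new)  [load 20/39]
  32 → cabin 2 (new)  [load 32/39]
  33 → cabin 3 (new)  [load 33/39]
  22 → cabin 4 (new)  [load 22/39]
  20 → cabin 5 (new)  [load 20/39]
  38 → cabin 6 (new)  [load 38/39]
  25 → cabin 7 (new)  [load 25/39]
  30 → cabin 8 (new)  [load 30/39]
8 cabins opened.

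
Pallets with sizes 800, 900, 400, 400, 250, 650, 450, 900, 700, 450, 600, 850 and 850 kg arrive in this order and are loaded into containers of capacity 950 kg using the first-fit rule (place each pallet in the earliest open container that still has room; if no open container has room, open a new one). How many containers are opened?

10

  800 → container 1 (new)  [load 800/950]
  900 → container 2 (new)  [load 900/950]
  400 → container 3 (new)  [load 400/950]
  400 → container 3  [load 800/950]
  250 → container 4 (new)  [load 250/950]
  650 → container 4  [load 900/950]
  450 → container 5 (new)  [load 450/950]
  900 → container 6 (new)  [load 900/950]
  700 → container 7 (new)  [load 700/950]
  450 → container 5  [load 900/950]
  600 → container 8 (new)  [load 600/950]
  850 → container 9 (new)  [load 850/950]
  850 → container 10 (new)  [load 850/950]
10 containers opened.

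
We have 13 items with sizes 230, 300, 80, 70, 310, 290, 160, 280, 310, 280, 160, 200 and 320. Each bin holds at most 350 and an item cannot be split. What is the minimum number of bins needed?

Total = 320 + 310 + 310 + 300 + 290 + 280 + 280 + 230 + 200 + 160 + 160 + 80 + 70 = 2990.
Lower bound: ⌈2990/350⌉ = 9 bins.
A packing using 10 bins:
  bin 1: 320 = 320
  bin 2: 310 = 310
  bin 3: 310 = 310
  bin 4: 300 = 300
  bin 5: 290 = 290
  bin 6: 280 + 70 = 350
  bin 7: 280 = 280
  bin 8: 230 + 80 = 310
  bin 9: 200 = 200
  bin 10: 160 + 160 = 320
No arrangement into 9 bins stays within capacity, so 10 is optimal.

10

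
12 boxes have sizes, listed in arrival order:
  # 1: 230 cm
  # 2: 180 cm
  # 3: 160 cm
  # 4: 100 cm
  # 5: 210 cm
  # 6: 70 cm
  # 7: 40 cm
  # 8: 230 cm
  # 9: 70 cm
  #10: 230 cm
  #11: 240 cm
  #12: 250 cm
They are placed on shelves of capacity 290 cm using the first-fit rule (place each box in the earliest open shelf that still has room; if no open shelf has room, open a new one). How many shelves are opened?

  230 → shelf 1 (new)  [load 230/290]
  180 → shelf 2 (new)  [load 180/290]
  160 → shelf 3 (new)  [load 160/290]
  100 → shelf 2  [load 280/290]
  210 → shelf 4 (new)  [load 210/290]
  70 → shelf 3  [load 230/290]
  40 → shelf 1  [load 270/290]
  230 → shelf 5 (new)  [load 230/290]
  70 → shelf 4  [load 280/290]
  230 → shelf 6 (new)  [load 230/290]
  240 → shelf 7 (new)  [load 240/290]
  250 → shelf 8 (new)  [load 250/290]
8 shelves opened.

8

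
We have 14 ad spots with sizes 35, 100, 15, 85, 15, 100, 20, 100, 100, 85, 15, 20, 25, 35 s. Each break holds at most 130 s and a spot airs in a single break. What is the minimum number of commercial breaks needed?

7

Total = 100 + 100 + 100 + 100 + 85 + 85 + 35 + 35 + 25 + 20 + 20 + 15 + 15 + 15 = 750 s.
Lower bound: ⌈750/130⌉ = 6 commercial breaks.
A packing using 7 commercial breaks:
  break 1: 100 + 25 = 125
  break 2: 100 + 20 = 120
  break 3: 100 + 20 = 120
  break 4: 100 + 15 + 15 = 130
  break 5: 85 + 35 = 120
  break 6: 85 + 35 = 120
  break 7: 15 = 15
No arrangement into 6 commercial breaks stays within capacity, so 7 is optimal.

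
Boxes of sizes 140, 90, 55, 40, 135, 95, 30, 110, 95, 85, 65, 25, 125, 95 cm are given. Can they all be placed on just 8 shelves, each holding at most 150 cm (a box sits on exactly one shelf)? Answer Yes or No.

Total = 1185 cm; ⌈1185/150⌉ = 8.
9 boxes each exceed half the capacity and cannot share a shelf, forcing at least 9 shelves.
At least 9 shelves are required, but only 8 are allowed.

No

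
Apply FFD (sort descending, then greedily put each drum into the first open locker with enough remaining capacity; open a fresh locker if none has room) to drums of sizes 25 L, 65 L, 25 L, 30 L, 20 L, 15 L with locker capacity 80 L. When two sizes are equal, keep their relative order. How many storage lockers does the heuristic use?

Sorted descending: 65, 30, 25, 25, 20, 15.
  65 → locker 1 (new)  [load 65/80]
  30 → locker 2 (new)  [load 30/80]
  25 → locker 2  [load 55/80]
  25 → locker 2  [load 80/80]
  20 → locker 3 (new)  [load 20/80]
  15 → locker 1  [load 80/80]
3 storage lockers opened.

3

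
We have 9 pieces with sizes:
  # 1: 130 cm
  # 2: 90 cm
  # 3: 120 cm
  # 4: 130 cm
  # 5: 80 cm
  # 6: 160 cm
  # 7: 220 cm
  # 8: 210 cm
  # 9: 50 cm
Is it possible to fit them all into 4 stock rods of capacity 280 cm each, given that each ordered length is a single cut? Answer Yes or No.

Total = 1190 cm; ⌈1190/280⌉ = 5.
At least 5 stock rods are required, but only 4 are allowed.

No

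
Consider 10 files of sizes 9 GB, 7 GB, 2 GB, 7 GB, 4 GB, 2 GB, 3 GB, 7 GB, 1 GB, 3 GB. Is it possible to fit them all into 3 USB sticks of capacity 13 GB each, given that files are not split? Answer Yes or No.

No

Total = 45 GB; ⌈45/13⌉ = 4.
At least 4 USB sticks are required, but only 3 are allowed.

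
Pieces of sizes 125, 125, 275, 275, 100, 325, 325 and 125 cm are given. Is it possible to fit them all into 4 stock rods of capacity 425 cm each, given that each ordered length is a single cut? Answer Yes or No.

No

Total = 1675 cm; ⌈1675/425⌉ = 4.
The bound of 4 does not rule out 4, but exhaustive search shows no assignment into 4 stock rods of capacity 425 cm exists — the minimum is 5.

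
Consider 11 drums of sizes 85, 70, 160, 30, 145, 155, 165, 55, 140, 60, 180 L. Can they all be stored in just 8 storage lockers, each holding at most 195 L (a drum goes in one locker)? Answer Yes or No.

Yes

A valid assignment using 8 storage lockers:
  locker 1: 180 = 180
  locker 2: 165 + 30 = 195
  locker 3: 160 = 160
  locker 4: 155 = 155
  locker 5: 145 = 145
  locker 6: 140 + 55 = 195
  locker 7: 85 + 70 = 155
  locker 8: 60 = 60
Every load is within 195 L, so 8 storage lockers suffice.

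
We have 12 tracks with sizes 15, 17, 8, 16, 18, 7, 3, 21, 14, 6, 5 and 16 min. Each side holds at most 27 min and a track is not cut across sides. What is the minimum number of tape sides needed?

7

Total = 21 + 18 + 17 + 16 + 16 + 15 + 14 + 8 + 7 + 6 + 5 + 3 = 146 min.
Lower bound: ⌈146/27⌉ = 6 tape sides.
Also, 7 tracks each exceed 27/2 min, and no two of those can share a side, so at least 7 tape sides are needed.
A packing using 7 tape sides:
  side 1: 21 + 6 = 27
  side 2: 18 + 8 = 26
  side 3: 17 + 7 + 3 = 27
  side 4: 16 + 5 = 21
  side 5: 16 = 16
  side 6: 15 = 15
  side 7: 14 = 14
This matches the lower bound, so 7 is optimal.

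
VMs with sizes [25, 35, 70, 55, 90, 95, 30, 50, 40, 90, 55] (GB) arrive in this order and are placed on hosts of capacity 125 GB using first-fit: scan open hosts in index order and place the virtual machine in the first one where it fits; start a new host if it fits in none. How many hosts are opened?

  25 → host 1 (new)  [load 25/125]
  35 → host 1  [load 60/125]
  70 → host 2 (new)  [load 70/125]
  55 → host 1  [load 115/125]
  90 → host 3 (new)  [load 90/125]
  95 → host 4 (new)  [load 95/125]
  30 → host 2  [load 100/125]
  50 → host 5 (new)  [load 50/125]
  40 → host 5  [load 90/125]
  90 → host 6 (new)  [load 90/125]
  55 → host 7 (new)  [load 55/125]
7 hosts opened.

7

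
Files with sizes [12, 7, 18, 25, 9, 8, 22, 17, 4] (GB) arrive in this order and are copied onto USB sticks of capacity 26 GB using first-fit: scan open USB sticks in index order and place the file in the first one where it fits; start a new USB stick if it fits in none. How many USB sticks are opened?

  12 → USB stick 1 (new)  [load 12/26]
  7 → USB stick 1  [load 19/26]
  18 → USB stick 2 (new)  [load 18/26]
  25 → USB stick 3 (new)  [load 25/26]
  9 → USB stick 4 (new)  [load 9/26]
  8 → USB stick 2  [load 26/26]
  22 → USB stick 5 (new)  [load 22/26]
  17 → USB stick 4  [load 26/26]
  4 → USB stick 1  [load 23/26]
5 USB sticks opened.

5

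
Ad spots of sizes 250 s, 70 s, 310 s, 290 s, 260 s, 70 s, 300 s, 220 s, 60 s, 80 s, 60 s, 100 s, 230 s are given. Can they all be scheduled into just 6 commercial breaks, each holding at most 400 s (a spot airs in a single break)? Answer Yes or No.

No

Total = 2300 s; ⌈2300/400⌉ = 6.
7 ad spots each exceed half the capacity and cannot share a break, forcing at least 7 commercial breaks.
At least 7 commercial breaks are required, but only 6 are allowed.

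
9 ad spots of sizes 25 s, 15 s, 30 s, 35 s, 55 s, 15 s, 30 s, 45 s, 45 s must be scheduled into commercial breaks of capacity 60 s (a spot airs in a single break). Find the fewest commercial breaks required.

Total = 55 + 45 + 45 + 35 + 30 + 30 + 25 + 15 + 15 = 295 s.
Lower bound: ⌈295/60⌉ = 5 commercial breaks.
A packing using 5 commercial breaks:
  break 1: 55 = 55
  break 2: 45 + 15 = 60
  break 3: 45 + 15 = 60
  break 4: 35 + 25 = 60
  break 5: 30 + 30 = 60
This matches the lower bound, so 5 is optimal.

5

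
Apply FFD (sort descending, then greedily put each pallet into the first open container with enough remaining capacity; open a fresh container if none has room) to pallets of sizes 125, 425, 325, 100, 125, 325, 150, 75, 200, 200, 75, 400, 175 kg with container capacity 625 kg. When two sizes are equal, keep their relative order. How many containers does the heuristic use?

5

Sorted descending: 425, 400, 325, 325, 200, 200, 175, 150, 125, 125, 100, 75, 75.
  425 → container 1 (new)  [load 425/625]
  400 → container 2 (new)  [load 400/625]
  325 → container 3 (new)  [load 325/625]
  325 → container 4 (new)  [load 325/625]
  200 → container 1  [load 625/625]
  200 → container 2  [load 600/625]
  175 → container 3  [load 500/625]
  150 → container 4  [load 475/625]
  125 → container 3  [load 625/625]
  125 → container 4  [load 600/625]
  100 → container 5 (new)  [load 100/625]
  75 → container 5  [load 175/625]
  75 → container 5  [load 250/625]
5 containers opened.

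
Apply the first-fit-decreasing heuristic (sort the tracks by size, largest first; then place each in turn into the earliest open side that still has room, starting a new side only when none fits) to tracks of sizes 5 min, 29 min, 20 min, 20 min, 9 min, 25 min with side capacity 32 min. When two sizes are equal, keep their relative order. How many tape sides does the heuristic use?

Sorted descending: 29, 25, 20, 20, 9, 5.
  29 → side 1 (new)  [load 29/32]
  25 → side 2 (new)  [load 25/32]
  20 → side 3 (new)  [load 20/32]
  20 → side 4 (new)  [load 20/32]
  9 → side 3  [load 29/32]
  5 → side 2  [load 30/32]
4 tape sides opened.

4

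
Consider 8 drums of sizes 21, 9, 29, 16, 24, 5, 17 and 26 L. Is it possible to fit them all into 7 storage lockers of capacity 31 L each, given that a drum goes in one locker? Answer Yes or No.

Yes

A valid assignment using 6 storage lockers:
  locker 1: 29 = 29
  locker 2: 26 + 5 = 31
  locker 3: 24 = 24
  locker 4: 21 + 9 = 30
  locker 5: 17 = 17
  locker 6: 16 = 16
That uses only 6 ≤ 7, so 7 storage lockers are enough.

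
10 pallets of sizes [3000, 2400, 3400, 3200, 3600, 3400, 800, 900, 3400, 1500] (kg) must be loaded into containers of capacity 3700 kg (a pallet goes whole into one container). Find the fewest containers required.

8

Total = 3600 + 3400 + 3400 + 3400 + 3200 + 3000 + 2400 + 1500 + 900 + 800 = 25600 kg.
Lower bound: ⌈25600/3700⌉ = 7 containers.
A packing using 8 containers:
  container 1: 3600 = 3600
  container 2: 3400 = 3400
  container 3: 3400 = 3400
  container 4: 3400 = 3400
  container 5: 3200 = 3200
  container 6: 3000 = 3000
  container 7: 2400 + 900 = 3300
  container 8: 1500 + 800 = 2300
No arrangement into 7 containers stays within capacity, so 8 is optimal.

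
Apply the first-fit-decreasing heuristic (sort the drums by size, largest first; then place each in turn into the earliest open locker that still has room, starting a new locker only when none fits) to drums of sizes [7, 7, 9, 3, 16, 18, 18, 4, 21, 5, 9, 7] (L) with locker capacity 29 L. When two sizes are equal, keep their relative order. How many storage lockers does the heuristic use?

5

Sorted descending: 21, 18, 18, 16, 9, 9, 7, 7, 7, 5, 4, 3.
  21 → locker 1 (new)  [load 21/29]
  18 → locker 2 (new)  [load 18/29]
  18 → locker 3 (new)  [load 18/29]
  16 → locker 4 (new)  [load 16/29]
  9 → locker 2  [load 27/29]
  9 → locker 3  [load 27/29]
  7 → locker 1  [load 28/29]
  7 → locker 4  [load 23/29]
  7 → locker 5 (new)  [load 7/29]
  5 → locker 4  [load 28/29]
  4 → locker 5  [load 11/29]
  3 → locker 5  [load 14/29]
5 storage lockers opened.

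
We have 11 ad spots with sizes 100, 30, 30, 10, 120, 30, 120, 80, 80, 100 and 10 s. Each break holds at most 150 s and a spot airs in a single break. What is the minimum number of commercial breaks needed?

6

Total = 120 + 120 + 100 + 100 + 80 + 80 + 30 + 30 + 30 + 10 + 10 = 710 s.
Lower bound: ⌈710/150⌉ = 5 commercial breaks.
Also, 6 ad spots each exceed 75 s, and no two of those can share a break, so at least 6 commercial breaks are needed.
A packing using 6 commercial breaks:
  break 1: 120 + 30 = 150
  break 2: 120 + 30 = 150
  break 3: 100 + 30 + 10 + 10 = 150
  break 4: 100 = 100
  break 5: 80 = 80
  break 6: 80 = 80
This matches the lower bound, so 6 is optimal.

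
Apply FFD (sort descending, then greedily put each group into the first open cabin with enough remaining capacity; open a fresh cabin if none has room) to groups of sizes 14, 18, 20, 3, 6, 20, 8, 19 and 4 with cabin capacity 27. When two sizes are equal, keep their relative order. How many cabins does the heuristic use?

Sorted descending: 20, 20, 19, 18, 14, 8, 6, 4, 3.
  20 → cabin 1 (new)  [load 20/27]
  20 → cabin 2 (new)  [load 20/27]
  19 → cabin 3 (new)  [load 19/27]
  18 → cabin 4 (new)  [load 18/27]
  14 → cabin 5 (new)  [load 14/27]
  8 → cabin 3  [load 27/27]
  6 → cabin 1  [load 26/27]
  4 → cabin 2  [load 24/27]
  3 → cabin 2  [load 27/27]
5 cabins opened.

5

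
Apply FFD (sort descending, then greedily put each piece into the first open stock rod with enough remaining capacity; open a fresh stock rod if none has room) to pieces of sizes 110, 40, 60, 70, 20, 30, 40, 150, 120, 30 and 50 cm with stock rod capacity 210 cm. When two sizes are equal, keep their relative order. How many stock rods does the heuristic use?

4

Sorted descending: 150, 120, 110, 70, 60, 50, 40, 40, 30, 30, 20.
  150 → stock rod 1 (new)  [load 150/210]
  120 → stock rod 2 (new)  [load 120/210]
  110 → stock rod 3 (new)  [load 110/210]
  70 → stock rod 2  [load 190/210]
  60 → stock rod 1  [load 210/210]
  50 → stock rod 3  [load 160/210]
  40 → stock rod 3  [load 200/210]
  40 → stock rod 4 (new)  [load 40/210]
  30 → stock rod 4  [load 70/210]
  30 → stock rod 4  [load 100/210]
  20 → stock rod 2  [load 210/210]
4 stock rods opened.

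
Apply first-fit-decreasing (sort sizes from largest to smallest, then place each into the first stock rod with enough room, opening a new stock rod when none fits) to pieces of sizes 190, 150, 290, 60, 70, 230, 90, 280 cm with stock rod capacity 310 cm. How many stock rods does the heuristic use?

Sorted descending: 290, 280, 230, 190, 150, 90, 70, 60.
  290 → stock rod 1 (new)  [load 290/310]
  280 → stock rod 2 (new)  [load 280/310]
  230 → stock rod 3 (new)  [load 230/310]
  190 → stock rod 4 (new)  [load 190/310]
  150 → stock rod 5 (new)  [load 150/310]
  90 → stock rod 4  [load 280/310]
  70 → stock rod 3  [load 300/310]
  60 → stock rod 5  [load 210/310]
5 stock rods opened.

5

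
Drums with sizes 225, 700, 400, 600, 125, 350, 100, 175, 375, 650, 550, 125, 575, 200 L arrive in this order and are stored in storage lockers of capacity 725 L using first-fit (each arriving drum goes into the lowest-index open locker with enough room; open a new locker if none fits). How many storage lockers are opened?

8

  225 → locker 1 (new)  [load 225/725]
  700 → locker 2 (new)  [load 700/725]
  400 → locker 1  [load 625/725]
  600 → locker 3 (new)  [load 600/725]
  125 → locker 3  [load 725/725]
  350 → locker 4 (new)  [load 350/725]
  100 → locker 1  [load 725/725]
  175 → locker 4  [load 525/725]
  375 → locker 5 (new)  [load 375/725]
  650 → locker 6 (new)  [load 650/725]
  550 → locker 7 (new)  [load 550/725]
  125 → locker 4  [load 650/725]
  575 → locker 8 (new)  [load 575/725]
  200 → locker 5  [load 575/725]
8 storage lockers opened.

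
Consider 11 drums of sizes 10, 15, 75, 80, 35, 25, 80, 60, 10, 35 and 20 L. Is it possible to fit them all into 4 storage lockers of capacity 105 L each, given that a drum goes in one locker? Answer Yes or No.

Total = 445 L; ⌈445/105⌉ = 5.
At least 5 storage lockers are required, but only 4 are allowed.

No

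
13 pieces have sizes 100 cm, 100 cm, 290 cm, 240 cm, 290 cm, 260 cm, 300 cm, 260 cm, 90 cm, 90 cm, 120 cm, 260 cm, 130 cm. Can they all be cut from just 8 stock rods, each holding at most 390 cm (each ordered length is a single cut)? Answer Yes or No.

Yes

A valid assignment using 7 stock rods:
  stock rod 1: 300 + 90 = 390
  stock rod 2: 290 + 100 = 390
  stock rod 3: 290 + 100 = 390
  stock rod 4: 260 + 130 = 390
  stock rod 5: 260 + 120 = 380
  stock rod 6: 260 + 90 = 350
  stock rod 7: 240 = 240
That uses only 7 ≤ 8, so 8 stock rods are enough.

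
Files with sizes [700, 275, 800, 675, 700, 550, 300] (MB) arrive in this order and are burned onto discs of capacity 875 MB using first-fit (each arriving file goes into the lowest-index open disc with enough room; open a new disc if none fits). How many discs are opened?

  700 → disc 1 (new)  [load 700/875]
  275 → disc 2 (new)  [load 275/875]
  800 → disc 3 (new)  [load 800/875]
  675 → disc 4 (new)  [load 675/875]
  700 → disc 5 (new)  [load 700/875]
  550 → disc 2  [load 825/875]
  300 → disc 6 (new)  [load 300/875]
6 discs opened.

6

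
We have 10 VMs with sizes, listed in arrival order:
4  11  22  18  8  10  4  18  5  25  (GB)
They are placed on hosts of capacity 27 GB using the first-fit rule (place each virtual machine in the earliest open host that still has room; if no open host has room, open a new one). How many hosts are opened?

6

  4 → host 1 (new)  [load 4/27]
  11 → host 1  [load 15/27]
  22 → host 2 (new)  [load 22/27]
  18 → host 3 (new)  [load 18/27]
  8 → host 1  [load 23/27]
  10 → host 4 (new)  [load 10/27]
  4 → host 1  [load 27/27]
  18 → host 5 (new)  [load 18/27]
  5 → host 2  [load 27/27]
  25 → host 6 (new)  [load 25/27]
6 hosts opened.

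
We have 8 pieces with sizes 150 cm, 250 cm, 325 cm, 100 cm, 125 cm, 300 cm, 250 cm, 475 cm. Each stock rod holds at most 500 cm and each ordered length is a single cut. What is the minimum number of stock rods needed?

5

Total = 475 + 325 + 300 + 250 + 250 + 150 + 125 + 100 = 1975 cm.
Lower bound: ⌈1975/500⌉ = 4 stock rods.
A packing using 5 stock rods:
  stock rod 1: 475 = 475
  stock rod 2: 325 + 150 = 475
  stock rod 3: 300 + 125 = 425
  stock rod 4: 250 + 250 = 500
  stock rod 5: 100 = 100
No arrangement into 4 stock rods stays within capacity, so 5 is optimal.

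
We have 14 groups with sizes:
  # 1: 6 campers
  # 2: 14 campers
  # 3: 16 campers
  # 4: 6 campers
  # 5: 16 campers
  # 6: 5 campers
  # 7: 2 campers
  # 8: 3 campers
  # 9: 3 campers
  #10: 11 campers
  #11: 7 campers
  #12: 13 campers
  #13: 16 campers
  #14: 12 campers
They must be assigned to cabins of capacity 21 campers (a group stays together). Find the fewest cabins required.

7

Total = 16 + 16 + 16 + 14 + 13 + 12 + 11 + 7 + 6 + 6 + 5 + 3 + 3 + 2 = 130 campers.
Lower bound: ⌈130/21⌉ = 7 cabins.
A packing using 7 cabins:
  cabin 1: 16 + 5 = 21
  cabin 2: 16 + 3 + 2 = 21
  cabin 3: 16 + 3 = 19
  cabin 4: 14 + 7 = 21
  cabin 5: 13 + 6 = 19
  cabin 6: 12 + 6 = 18
  cabin 7: 11 = 11
This matches the lower bound, so 7 is optimal.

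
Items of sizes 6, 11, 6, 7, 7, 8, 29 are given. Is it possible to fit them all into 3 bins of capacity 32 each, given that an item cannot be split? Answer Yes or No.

A valid assignment using 3 bins:
  bin 1: 29 = 29
  bin 2: 11 + 8 + 7 + 6 = 32
  bin 3: 7 + 6 = 13
Every load is within 32, so 3 bins suffice.

Yes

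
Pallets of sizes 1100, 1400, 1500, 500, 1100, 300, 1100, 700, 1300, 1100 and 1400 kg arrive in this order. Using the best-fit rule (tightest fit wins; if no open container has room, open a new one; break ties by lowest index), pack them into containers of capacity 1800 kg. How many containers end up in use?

8

  1100 → container 1 (new)  [load 1100/1800]
  1400 → container 2 (new)  [load 1400/1800]
  1500 → container 3 (new)  [load 1500/1800]
  500 → container 1  [load 1600/1800]
  1100 → container 4 (new)  [load 1100/1800]
  300 → container 3  [load 1800/1800]
  1100 → container 5 (new)  [load 1100/1800]
  700 → container 4  [load 1800/1800]
  1300 → container 6 (new)  [load 1300/1800]
  1100 → container 7 (new)  [load 1100/1800]
  1400 → container 8 (new)  [load 1400/1800]
8 containers opened.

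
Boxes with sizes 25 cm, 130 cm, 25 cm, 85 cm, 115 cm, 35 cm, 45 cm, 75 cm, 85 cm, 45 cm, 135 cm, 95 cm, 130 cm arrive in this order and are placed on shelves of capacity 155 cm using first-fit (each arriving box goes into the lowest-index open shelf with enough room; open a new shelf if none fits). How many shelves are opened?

  25 → shelf 1 (new)  [load 25/155]
  130 → shelf 1  [load 155/155]
  25 → shelf 2 (new)  [load 25/155]
  85 → shelf 2  [load 110/155]
  115 → shelf 3 (new)  [load 115/155]
  35 → shelf 2  [load 145/155]
  45 → shelf 4 (new)  [load 45/155]
  75 → shelf 4  [load 120/155]
  85 → shelf 5 (new)  [load 85/155]
  45 → shelf 5  [load 130/155]
  135 → shelf 6 (new)  [load 135/155]
  95 → shelf 7 (new)  [load 95/155]
  130 → shelf 8 (new)  [load 130/155]
8 shelves opened.

8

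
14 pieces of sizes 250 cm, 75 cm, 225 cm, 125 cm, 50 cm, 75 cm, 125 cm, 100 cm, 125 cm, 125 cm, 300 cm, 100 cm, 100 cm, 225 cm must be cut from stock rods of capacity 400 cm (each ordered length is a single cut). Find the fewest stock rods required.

Total = 300 + 250 + 225 + 225 + 125 + 125 + 125 + 125 + 100 + 100 + 100 + 75 + 75 + 50 = 2000 cm.
Lower bound: ⌈2000/400⌉ = 5 stock rods.
A packing using 6 stock rods:
  stock rod 1: 300 + 100 = 400
  stock rod 2: 250 + 125 = 375
  stock rod 3: 225 + 125 + 50 = 400
  stock rod 4: 225 + 125 = 350
  stock rod 5: 125 + 100 + 100 + 75 = 400
  stock rod 6: 75 = 75
No arrangement into 5 stock rods stays within capacity, so 6 is optimal.

6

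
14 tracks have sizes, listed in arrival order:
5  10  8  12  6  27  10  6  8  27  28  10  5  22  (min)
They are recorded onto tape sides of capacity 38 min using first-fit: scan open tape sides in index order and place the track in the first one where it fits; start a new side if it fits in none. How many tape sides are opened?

  5 → side 1 (new)  [load 5/38]
  10 → side 1  [load 15/38]
  8 → side 1  [load 23/38]
  12 → side 1  [load 35/38]
  6 → side 2 (new)  [load 6/38]
  27 → side 2  [load 33/38]
  10 → side 3 (new)  [load 10/38]
  6 → side 3  [load 16/38]
  8 → side 3  [load 24/38]
  27 → side 4 (new)  [load 27/38]
  28 → side 5 (new)  [load 28/38]
  10 → side 3  [load 34/38]
  5 → side 2  [load 38/38]
  22 → side 6 (new)  [load 22/38]
6 tape sides opened.

6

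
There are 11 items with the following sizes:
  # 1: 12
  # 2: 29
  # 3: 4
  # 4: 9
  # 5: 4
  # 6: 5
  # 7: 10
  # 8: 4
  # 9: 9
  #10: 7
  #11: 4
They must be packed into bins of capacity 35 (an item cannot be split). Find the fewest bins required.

3

Total = 29 + 12 + 10 + 9 + 9 + 7 + 5 + 4 + 4 + 4 + 4 = 97.
Lower bound: ⌈97/35⌉ = 3 bins.
A packing using 3 bins:
  bin 1: 29 + 5 = 34
  bin 2: 12 + 10 + 9 + 4 = 35
  bin 3: 9 + 7 + 4 + 4 + 4 = 28
This matches the lower bound, so 3 is optimal.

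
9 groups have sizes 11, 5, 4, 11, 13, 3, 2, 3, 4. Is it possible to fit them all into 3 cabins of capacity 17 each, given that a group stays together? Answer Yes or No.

Total = 56; ⌈56/17⌉ = 4.
At least 4 cabins are required, but only 3 are allowed.

No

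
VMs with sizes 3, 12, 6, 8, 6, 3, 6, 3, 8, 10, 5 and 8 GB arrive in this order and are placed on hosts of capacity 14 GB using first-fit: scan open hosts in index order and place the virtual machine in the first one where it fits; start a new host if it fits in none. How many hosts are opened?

  3 → host 1 (new)  [load 3/14]
  12 → host 2 (new)  [load 12/14]
  6 → host 1  [load 9/14]
  8 → host 3 (new)  [load 8/14]
  6 → host 3  [load 14/14]
  3 → host 1  [load 12/14]
  6 → host 4 (new)  [load 6/14]
  3 → host 4  [load 9/14]
  8 → host 5 (new)  [load 8/14]
  10 → host 6 (new)  [load 10/14]
  5 → host 4  [load 14/14]
  8 → host 7 (new)  [load 8/14]
7 hosts opened.

7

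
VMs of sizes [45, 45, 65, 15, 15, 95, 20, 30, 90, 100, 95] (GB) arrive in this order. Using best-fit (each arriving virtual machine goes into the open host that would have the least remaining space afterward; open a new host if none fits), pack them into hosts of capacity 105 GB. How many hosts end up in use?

7

  45 → host 1 (new)  [load 45/105]
  45 → host 1  [load 90/105]
  65 → host 2 (new)  [load 65/105]
  15 → host 1  [load 105/105]
  15 → host 2  [load 80/105]
  95 → host 3 (new)  [load 95/105]
  20 → host 2  [load 100/105]
  30 → host 4 (new)  [load 30/105]
  90 → host 5 (new)  [load 90/105]
  100 → host 6 (new)  [load 100/105]
  95 → host 7 (new)  [load 95/105]
7 hosts opened.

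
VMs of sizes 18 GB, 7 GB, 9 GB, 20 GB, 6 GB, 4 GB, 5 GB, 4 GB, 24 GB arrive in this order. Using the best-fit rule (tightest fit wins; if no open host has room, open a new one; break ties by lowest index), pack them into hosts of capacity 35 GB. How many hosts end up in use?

3

  18 → host 1 (new)  [load 18/35]
  7 → host 1  [load 25/35]
  9 → host 1  [load 34/35]
  20 → host 2 (new)  [load 20/35]
  6 → host 2  [load 26/35]
  4 → host 2  [load 30/35]
  5 → host 2  [load 35/35]
  4 → host 3 (new)  [load 4/35]
  24 → host 3  [load 28/35]
3 hosts opened.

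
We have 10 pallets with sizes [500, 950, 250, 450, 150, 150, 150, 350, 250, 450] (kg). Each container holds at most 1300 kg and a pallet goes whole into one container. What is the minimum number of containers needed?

Total = 950 + 500 + 450 + 450 + 350 + 250 + 250 + 150 + 150 + 150 = 3650 kg.
Lower bound: ⌈3650/1300⌉ = 3 containers.
A packing using 3 containers:
  container 1: 950 + 350 = 1300
  container 2: 500 + 450 + 250 = 1200
  container 3: 450 + 250 + 150 + 150 + 150 = 1150
This matches the lower bound, so 3 is optimal.

3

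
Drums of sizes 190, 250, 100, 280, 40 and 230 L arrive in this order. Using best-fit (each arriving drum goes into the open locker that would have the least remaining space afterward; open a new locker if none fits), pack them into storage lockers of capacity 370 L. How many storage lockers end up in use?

  190 → locker 1 (new)  [load 190/370]
  250 → locker 2 (new)  [load 250/370]
  100 → locker 2  [load 350/370]
  280 → locker 3 (new)  [load 280/370]
  40 → locker 3  [load 320/370]
  230 → locker 4 (new)  [load 230/370]
4 storage lockers opened.

4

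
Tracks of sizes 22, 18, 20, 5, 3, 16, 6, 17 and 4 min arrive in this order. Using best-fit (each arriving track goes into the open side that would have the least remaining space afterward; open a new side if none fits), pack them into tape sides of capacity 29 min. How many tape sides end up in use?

5

  22 → side 1 (new)  [load 22/29]
  18 → side 2 (new)  [load 18/29]
  20 → side 3 (new)  [load 20/29]
  5 → side 1  [load 27/29]
  3 → side 3  [load 23/29]
  16 → side 4 (new)  [load 16/29]
  6 → side 3  [load 29/29]
  17 → side 5 (new)  [load 17/29]
  4 → side 2  [load 22/29]
5 tape sides opened.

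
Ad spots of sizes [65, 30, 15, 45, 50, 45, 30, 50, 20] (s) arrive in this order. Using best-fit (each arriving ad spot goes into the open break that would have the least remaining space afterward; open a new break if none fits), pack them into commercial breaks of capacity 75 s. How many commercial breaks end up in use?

  65 → break 1 (new)  [load 65/75]
  30 → break 2 (new)  [load 30/75]
  15 → break 2  [load 45/75]
  45 → break 3 (new)  [load 45/75]
  50 → break 4 (new)  [load 50/75]
  45 → break 5 (new)  [load 45/75]
  30 → break 2  [load 75/75]
  50 → break 6 (new)  [load 50/75]
  20 → break 4  [load 70/75]
6 commercial breaks opened.

6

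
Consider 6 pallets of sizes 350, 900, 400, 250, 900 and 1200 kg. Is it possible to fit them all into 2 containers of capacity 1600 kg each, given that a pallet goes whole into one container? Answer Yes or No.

Total = 4000 kg; ⌈4000/1600⌉ = 3.
At least 3 containers are required, but only 2 are allowed.

No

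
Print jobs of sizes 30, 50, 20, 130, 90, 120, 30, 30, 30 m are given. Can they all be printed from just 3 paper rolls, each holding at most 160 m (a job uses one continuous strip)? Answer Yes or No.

Total = 530 m; ⌈530/160⌉ = 4.
At least 4 paper rolls are required, but only 3 are allowed.

No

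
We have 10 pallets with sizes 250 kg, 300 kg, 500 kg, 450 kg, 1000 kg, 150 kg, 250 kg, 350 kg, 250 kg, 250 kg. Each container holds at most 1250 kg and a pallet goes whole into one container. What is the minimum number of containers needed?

Total = 1000 + 500 + 450 + 350 + 300 + 250 + 250 + 250 + 250 + 150 = 3750 kg.
Lower bound: ⌈3750/1250⌉ = 3 containers.
A packing using 3 containers:
  container 1: 1000 + 250 = 1250
  container 2: 500 + 450 + 300 = 1250
  container 3: 350 + 250 + 250 + 250 + 150 = 1250
This matches the lower bound, so 3 is optimal.

3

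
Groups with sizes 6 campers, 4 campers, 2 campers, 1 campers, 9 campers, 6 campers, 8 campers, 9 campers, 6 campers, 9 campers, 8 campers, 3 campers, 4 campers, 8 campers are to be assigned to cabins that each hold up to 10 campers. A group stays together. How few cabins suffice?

9

Total = 9 + 9 + 9 + 8 + 8 + 8 + 6 + 6 + 6 + 4 + 4 + 3 + 2 + 1 = 83 campers.
Lower bound: ⌈83/10⌉ = 9 cabins.
A packing using 9 cabins:
  cabin 1: 9 + 1 = 10
  cabin 2: 9 = 9
  cabin 3: 9 = 9
  cabin 4: 8 + 2 = 10
  cabin 5: 8 = 8
  cabin 6: 8 = 8
  cabin 7: 6 + 4 = 10
  cabin 8: 6 + 4 = 10
  cabin 9: 6 + 3 = 9
This matches the lower bound, so 9 is optimal.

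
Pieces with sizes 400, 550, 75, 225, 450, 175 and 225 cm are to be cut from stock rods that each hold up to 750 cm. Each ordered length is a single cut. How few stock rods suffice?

3

Total = 550 + 450 + 400 + 225 + 225 + 175 + 75 = 2100 cm.
Lower bound: ⌈2100/750⌉ = 3 stock rods.
A packing using 3 stock rods:
  stock rod 1: 550 + 175 = 725
  stock rod 2: 450 + 225 + 75 = 750
  stock rod 3: 400 + 225 = 625
This matches the lower bound, so 3 is optimal.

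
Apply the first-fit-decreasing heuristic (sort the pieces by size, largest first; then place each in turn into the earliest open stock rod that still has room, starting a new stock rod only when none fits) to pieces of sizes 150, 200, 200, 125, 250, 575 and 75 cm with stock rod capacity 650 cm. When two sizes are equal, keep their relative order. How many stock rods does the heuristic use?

3

Sorted descending: 575, 250, 200, 200, 150, 125, 75.
  575 → stock rod 1 (new)  [load 575/650]
  250 → stock rod 2 (new)  [load 250/650]
  200 → stock rod 2  [load 450/650]
  200 → stock rod 2  [load 650/650]
  150 → stock rod 3 (new)  [load 150/650]
  125 → stock rod 3  [load 275/650]
  75 → stock rod 1  [load 650/650]
3 stock rods opened.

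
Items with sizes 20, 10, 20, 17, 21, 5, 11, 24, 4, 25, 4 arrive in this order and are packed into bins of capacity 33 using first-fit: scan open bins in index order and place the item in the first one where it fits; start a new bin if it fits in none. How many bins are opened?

  20 → bin 1 (new)  [load 20/33]
  10 → bin 1  [load 30/33]
  20 → bin 2 (new)  [load 20/33]
  17 → bin 3 (new)  [load 17/33]
  21 → bin 4 (new)  [load 21/33]
  5 → bin 2  [load 25/33]
  11 → bin 3  [load 28/33]
  24 → bin 5 (new)  [load 24/33]
  4 → bin 2  [load 29/33]
  25 → bin 6 (new)  [load 25/33]
  4 → bin 2  [load 33/33]
6 bins opened.

6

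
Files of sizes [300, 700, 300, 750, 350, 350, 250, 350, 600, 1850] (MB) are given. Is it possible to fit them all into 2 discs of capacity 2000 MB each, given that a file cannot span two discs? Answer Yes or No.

Total = 5800 MB; ⌈5800/2000⌉ = 3.
At least 3 discs are required, but only 2 are allowed.

No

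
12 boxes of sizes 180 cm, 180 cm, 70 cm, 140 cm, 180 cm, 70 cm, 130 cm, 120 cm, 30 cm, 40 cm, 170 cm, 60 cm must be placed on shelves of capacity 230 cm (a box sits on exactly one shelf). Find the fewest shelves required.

Total = 180 + 180 + 180 + 170 + 140 + 130 + 120 + 70 + 70 + 60 + 40 + 30 = 1370 cm.
Lower bound: ⌈1370/230⌉ = 6 shelves.
Also, 7 boxes each exceed 115 cm, and no two of those can share a shelf, so at least 7 shelves are needed.
A packing using 7 shelves:
  shelf 1: 180 + 40 = 220
  shelf 2: 180 + 30 = 210
  shelf 3: 180 = 180
  shelf 4: 170 + 60 = 230
  shelf 5: 140 + 70 = 210
  shelf 6: 130 + 70 = 200
  shelf 7: 120 = 120
This matches the lower bound, so 7 is optimal.

7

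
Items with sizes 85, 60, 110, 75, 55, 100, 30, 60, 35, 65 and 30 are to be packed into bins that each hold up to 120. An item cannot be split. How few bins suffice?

7

Total = 110 + 100 + 85 + 75 + 65 + 60 + 60 + 55 + 35 + 30 + 30 = 705.
Lower bound: ⌈705/120⌉ = 6 bins.
A packing using 7 bins:
  bin 1: 110 = 110
  bin 2: 100 = 100
  bin 3: 85 + 35 = 120
  bin 4: 75 + 30 = 105
  bin 5: 65 + 55 = 120
  bin 6: 60 + 60 = 120
  bin 7: 30 = 30
No arrangement into 6 bins stays within capacity, so 7 is optimal.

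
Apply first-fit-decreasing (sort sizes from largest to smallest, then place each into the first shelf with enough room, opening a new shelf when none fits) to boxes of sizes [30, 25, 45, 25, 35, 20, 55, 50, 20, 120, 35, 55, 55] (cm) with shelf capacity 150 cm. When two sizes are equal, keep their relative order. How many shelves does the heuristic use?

Sorted descending: 120, 55, 55, 55, 50, 45, 35, 35, 30, 25, 25, 20, 20.
  120 → shelf 1 (new)  [load 120/150]
  55 → shelf 2 (new)  [load 55/150]
  55 → shelf 2  [load 110/150]
  55 → shelf 3 (new)  [load 55/150]
  50 → shelf 3  [load 105/150]
  45 → shelf 3  [load 150/150]
  35 → shelf 2  [load 145/150]
  35 → shelf 4 (new)  [load 35/150]
  30 → shelf 1  [load 150/150]
  25 → shelf 4  [load 60/150]
  25 → shelf 4  [load 85/150]
  20 → shelf 4  [load 105/150]
  20 → shelf 4  [load 125/150]
4 shelves opened.

4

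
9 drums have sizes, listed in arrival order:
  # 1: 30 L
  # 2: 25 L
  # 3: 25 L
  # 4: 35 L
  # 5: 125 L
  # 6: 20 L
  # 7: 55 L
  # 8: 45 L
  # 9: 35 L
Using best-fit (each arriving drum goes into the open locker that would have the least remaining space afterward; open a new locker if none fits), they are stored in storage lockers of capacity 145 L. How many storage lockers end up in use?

3

  30 → locker 1 (new)  [load 30/145]
  25 → locker 1  [load 55/145]
  25 → locker 1  [load 80/145]
  35 → locker 1  [load 115/145]
  125 → locker 2 (new)  [load 125/145]
  20 → locker 2  [load 145/145]
  55 → locker 3 (new)  [load 55/145]
  45 → locker 3  [load 100/145]
  35 → locker 3  [load 135/145]
3 storage lockers opened.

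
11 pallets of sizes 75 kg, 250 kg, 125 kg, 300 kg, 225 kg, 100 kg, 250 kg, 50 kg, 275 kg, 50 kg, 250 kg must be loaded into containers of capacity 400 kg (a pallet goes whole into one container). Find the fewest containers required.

6

Total = 300 + 275 + 250 + 250 + 250 + 225 + 125 + 100 + 75 + 50 + 50 = 1950 kg.
Lower bound: ⌈1950/400⌉ = 5 containers.
Also, 6 pallets each exceed 200 kg, and no two of those can share a container, so at least 6 containers are needed.
A packing using 6 containers:
  container 1: 300 + 100 = 400
  container 2: 275 + 125 = 400
  container 3: 250 + 75 + 50 = 375
  container 4: 250 + 50 = 300
  container 5: 250 = 250
  container 6: 225 = 225
This matches the lower bound, so 6 is optimal.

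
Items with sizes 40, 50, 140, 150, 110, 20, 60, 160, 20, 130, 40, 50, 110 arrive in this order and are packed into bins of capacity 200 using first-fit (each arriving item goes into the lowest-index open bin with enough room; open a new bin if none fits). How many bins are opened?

  40 → bin 1 (new)  [load 40/200]
  50 → bin 1  [load 90/200]
  140 → bin 2 (new)  [load 140/200]
  150 → bin 3 (new)  [load 150/200]
  110 → bin 1  [load 200/200]
  20 → bin 2  [load 160/200]
  60 → bin 4 (new)  [load 60/200]
  160 → bin 5 (new)  [load 160/200]
  20 → bin 2  [load 180/200]
  130 → bin 4  [load 190/200]
  40 → bin 3  [load 190/200]
  50 → bin 6 (new)  [load 50/200]
  110 → bin 6  [load 160/200]
6 bins opened.

6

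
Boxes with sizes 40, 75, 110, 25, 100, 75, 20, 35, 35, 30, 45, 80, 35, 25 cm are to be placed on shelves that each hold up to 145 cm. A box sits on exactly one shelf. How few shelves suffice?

6

Total = 110 + 100 + 80 + 75 + 75 + 45 + 40 + 35 + 35 + 35 + 30 + 25 + 25 + 20 = 730 cm.
Lower bound: ⌈730/145⌉ = 6 shelves.
A packing using 6 shelves:
  shelf 1: 110 + 35 = 145
  shelf 2: 100 + 45 = 145
  shelf 3: 80 + 40 + 25 = 145
  shelf 4: 75 + 35 + 35 = 145
  shelf 5: 75 + 30 + 25 = 130
  shelf 6: 20 = 20
This matches the lower bound, so 6 is optimal.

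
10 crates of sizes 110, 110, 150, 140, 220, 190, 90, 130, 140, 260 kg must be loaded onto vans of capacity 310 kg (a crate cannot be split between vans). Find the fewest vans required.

Total = 260 + 220 + 190 + 150 + 140 + 140 + 130 + 110 + 110 + 90 = 1540 kg.
Lower bound: ⌈1540/310⌉ = 5 vans.
A packing using 6 vans:
  van 1: 260 = 260
  van 2: 220 + 90 = 310
  van 3: 190 + 110 = 300
  van 4: 150 + 140 = 290
  van 5: 140 + 130 = 270
  van 6: 110 = 110
No arrangement into 5 vans stays within capacity, so 6 is optimal.

6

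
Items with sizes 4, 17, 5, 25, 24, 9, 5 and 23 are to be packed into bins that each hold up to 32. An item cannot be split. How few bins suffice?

Total = 25 + 24 + 23 + 17 + 9 + 5 + 5 + 4 = 112.
Lower bound: ⌈112/32⌉ = 4 bins.
A packing using 4 bins:
  bin 1: 25 + 5 = 30
  bin 2: 24 + 5 = 29
  bin 3: 23 + 9 = 32
  bin 4: 17 + 4 = 21
This matches the lower bound, so 4 is optimal.

4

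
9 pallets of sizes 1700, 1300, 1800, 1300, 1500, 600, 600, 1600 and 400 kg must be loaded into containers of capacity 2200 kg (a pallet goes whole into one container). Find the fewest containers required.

6

Total = 1800 + 1700 + 1600 + 1500 + 1300 + 1300 + 600 + 600 + 400 = 10800 kg.
Lower bound: ⌈10800/2200⌉ = 5 containers.
Also, 6 pallets each exceed 1100 kg, and no two of those can share a container, so at least 6 containers are needed.
A packing using 6 containers:
  container 1: 1800 + 400 = 2200
  container 2: 1700 = 1700
  container 3: 1600 + 600 = 2200
  container 4: 1500 + 600 = 2100
  container 5: 1300 = 1300
  container 6: 1300 = 1300
This matches the lower bound, so 6 is optimal.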